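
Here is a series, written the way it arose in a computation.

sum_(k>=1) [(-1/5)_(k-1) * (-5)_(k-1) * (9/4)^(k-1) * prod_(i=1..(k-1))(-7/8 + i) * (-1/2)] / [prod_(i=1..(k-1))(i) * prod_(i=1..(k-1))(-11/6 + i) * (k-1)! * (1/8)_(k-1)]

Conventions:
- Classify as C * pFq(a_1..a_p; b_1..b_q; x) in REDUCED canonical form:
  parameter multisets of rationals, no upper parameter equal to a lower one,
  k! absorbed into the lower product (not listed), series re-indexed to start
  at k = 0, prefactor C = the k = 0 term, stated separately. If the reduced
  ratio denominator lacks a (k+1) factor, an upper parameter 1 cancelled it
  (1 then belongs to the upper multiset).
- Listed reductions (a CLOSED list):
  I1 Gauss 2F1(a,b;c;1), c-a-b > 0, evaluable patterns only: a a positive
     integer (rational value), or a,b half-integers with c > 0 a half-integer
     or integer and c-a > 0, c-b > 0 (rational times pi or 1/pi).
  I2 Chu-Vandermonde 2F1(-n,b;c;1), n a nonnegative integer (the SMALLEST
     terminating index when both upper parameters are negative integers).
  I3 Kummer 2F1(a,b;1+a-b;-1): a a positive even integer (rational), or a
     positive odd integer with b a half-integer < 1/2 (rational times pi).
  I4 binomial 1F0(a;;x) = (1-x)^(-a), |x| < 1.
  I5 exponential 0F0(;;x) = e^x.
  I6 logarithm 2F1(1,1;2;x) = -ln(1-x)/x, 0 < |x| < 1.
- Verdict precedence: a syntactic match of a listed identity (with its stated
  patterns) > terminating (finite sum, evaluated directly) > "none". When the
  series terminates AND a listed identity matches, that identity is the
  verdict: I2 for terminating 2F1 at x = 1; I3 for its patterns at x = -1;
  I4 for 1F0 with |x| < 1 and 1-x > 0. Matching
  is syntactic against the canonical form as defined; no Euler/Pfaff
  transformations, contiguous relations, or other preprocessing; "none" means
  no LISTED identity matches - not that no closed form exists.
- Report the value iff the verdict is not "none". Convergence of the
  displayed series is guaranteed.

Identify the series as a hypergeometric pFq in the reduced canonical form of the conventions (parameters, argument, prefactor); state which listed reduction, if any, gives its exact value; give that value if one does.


Canonical form: C = -1/2 times 2F2 with upper {-5, -1/5}, lower {-5/6, 1}, x = 9/4. Verdict: terminating. (-5)_k vanishes past k = 5, leaving a 6-term sum, computed directly. Exact value: -1059518203/455000000.

Key observation: t_0 being -1/2, the parameter 1/8 appears in both the upper and lower lists and cancels.
Adjacent-term ratio: r(k) = (9/4) * (k-5) (k-1/5) / [(k-5/6) (k+1) (k+1)] - poly over poly, x = (9/4) from leading terms; C = -1/2 at k = 0.


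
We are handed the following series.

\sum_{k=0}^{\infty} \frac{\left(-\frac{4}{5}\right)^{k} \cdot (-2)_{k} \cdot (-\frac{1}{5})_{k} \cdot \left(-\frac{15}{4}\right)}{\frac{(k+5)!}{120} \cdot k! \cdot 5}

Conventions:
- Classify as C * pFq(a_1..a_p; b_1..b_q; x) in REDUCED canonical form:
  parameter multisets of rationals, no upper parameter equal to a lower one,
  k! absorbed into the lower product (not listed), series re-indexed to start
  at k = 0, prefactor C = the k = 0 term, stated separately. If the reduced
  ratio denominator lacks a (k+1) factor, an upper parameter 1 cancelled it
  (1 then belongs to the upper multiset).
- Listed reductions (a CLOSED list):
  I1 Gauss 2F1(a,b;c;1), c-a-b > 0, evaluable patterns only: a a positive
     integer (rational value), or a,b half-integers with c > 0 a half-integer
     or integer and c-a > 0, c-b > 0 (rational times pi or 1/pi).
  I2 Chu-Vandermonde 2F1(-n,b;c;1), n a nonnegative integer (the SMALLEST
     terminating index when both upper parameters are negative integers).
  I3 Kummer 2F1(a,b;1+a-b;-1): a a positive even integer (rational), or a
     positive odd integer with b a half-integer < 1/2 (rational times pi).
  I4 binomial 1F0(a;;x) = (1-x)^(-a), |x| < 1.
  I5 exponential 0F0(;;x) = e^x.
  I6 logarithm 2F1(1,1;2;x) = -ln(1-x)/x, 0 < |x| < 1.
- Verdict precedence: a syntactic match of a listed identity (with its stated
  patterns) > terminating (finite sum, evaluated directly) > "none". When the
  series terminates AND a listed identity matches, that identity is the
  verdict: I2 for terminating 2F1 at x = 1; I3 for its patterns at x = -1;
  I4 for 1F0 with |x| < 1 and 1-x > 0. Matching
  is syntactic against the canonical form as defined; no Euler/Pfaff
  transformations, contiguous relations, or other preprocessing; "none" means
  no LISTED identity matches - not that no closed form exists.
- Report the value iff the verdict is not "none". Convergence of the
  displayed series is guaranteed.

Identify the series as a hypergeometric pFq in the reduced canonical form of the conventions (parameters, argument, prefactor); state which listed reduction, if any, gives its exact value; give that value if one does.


Canonical form: C = -\frac{3}{4} times 2F1 with upper {-2, -\frac{1}{5}}, lower {6}, x = -\frac{4}{5}. Verdict: terminating. (-2)_k vanishes past k = 2, leaving a 3-term sum, computed directly. Hence: -\frac{12393}{17500}.

Key observation: from the first term -\frac{3}{4}: the denominator's factorial ratio (C = -3/4, x = -4/5) is a lower Pochhammer.
Step ratio: r(k) = -\frac{4}{5} * (k-2) (k-\frac{1}{5}) / [(k+6) (k+1)] - poly over poly, x = -\frac{4}{5} from leading terms; C = -\frac{3}{4} at k = 0.


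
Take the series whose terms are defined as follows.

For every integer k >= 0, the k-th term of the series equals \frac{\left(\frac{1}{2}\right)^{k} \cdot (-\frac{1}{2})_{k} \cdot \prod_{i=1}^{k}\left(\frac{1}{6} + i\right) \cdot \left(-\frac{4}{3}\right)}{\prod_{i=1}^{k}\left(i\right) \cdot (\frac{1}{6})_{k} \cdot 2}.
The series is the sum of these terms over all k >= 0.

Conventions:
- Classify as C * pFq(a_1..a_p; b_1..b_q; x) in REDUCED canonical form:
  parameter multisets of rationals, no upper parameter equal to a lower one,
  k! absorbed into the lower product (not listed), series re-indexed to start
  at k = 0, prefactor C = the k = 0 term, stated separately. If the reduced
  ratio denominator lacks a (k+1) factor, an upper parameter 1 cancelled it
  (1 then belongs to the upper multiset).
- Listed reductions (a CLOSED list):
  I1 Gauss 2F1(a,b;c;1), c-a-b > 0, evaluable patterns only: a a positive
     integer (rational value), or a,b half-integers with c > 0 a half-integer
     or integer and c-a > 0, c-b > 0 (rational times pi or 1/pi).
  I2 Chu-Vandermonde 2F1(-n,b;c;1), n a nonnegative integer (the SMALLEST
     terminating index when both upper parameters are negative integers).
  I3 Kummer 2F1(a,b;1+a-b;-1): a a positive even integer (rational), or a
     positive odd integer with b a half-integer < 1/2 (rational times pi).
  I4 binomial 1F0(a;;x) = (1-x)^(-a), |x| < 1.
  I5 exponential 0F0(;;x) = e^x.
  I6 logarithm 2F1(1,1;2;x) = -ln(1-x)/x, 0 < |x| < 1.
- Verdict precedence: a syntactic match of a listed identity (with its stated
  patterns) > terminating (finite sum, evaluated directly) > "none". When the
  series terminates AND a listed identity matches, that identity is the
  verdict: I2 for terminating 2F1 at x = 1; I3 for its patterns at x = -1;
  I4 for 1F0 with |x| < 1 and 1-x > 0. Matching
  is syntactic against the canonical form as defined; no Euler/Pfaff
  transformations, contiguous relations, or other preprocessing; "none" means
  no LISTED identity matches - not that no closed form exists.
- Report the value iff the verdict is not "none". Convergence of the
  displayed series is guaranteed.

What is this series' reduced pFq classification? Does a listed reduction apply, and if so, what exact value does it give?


Canonical form: C = -\frac{2}{3} times 2F1 with upper {-\frac{1}{2}, \frac{7}{6}}, lower {\frac{1}{6}}, x = \frac{1}{2}. Verdict: none (x = \frac{1}{2}): each listed identity misses the multisets {-\frac{1}{2}, \frac{7}{6}} ; {\frac{1}{6}}.

First insight: t_0 being -\frac{2}{3}, the constant factors (C = -2/3) combine into one prefactor.
Step ratio: r(k) = \frac{1}{2} * (k-\frac{1}{2}) (k+\frac{7}{6}) / [(k+\frac{1}{6}) (k+1)] - rational in k. x = \frac{1}{2}; t_0 = -\frac{2}{3}; negate the roots.


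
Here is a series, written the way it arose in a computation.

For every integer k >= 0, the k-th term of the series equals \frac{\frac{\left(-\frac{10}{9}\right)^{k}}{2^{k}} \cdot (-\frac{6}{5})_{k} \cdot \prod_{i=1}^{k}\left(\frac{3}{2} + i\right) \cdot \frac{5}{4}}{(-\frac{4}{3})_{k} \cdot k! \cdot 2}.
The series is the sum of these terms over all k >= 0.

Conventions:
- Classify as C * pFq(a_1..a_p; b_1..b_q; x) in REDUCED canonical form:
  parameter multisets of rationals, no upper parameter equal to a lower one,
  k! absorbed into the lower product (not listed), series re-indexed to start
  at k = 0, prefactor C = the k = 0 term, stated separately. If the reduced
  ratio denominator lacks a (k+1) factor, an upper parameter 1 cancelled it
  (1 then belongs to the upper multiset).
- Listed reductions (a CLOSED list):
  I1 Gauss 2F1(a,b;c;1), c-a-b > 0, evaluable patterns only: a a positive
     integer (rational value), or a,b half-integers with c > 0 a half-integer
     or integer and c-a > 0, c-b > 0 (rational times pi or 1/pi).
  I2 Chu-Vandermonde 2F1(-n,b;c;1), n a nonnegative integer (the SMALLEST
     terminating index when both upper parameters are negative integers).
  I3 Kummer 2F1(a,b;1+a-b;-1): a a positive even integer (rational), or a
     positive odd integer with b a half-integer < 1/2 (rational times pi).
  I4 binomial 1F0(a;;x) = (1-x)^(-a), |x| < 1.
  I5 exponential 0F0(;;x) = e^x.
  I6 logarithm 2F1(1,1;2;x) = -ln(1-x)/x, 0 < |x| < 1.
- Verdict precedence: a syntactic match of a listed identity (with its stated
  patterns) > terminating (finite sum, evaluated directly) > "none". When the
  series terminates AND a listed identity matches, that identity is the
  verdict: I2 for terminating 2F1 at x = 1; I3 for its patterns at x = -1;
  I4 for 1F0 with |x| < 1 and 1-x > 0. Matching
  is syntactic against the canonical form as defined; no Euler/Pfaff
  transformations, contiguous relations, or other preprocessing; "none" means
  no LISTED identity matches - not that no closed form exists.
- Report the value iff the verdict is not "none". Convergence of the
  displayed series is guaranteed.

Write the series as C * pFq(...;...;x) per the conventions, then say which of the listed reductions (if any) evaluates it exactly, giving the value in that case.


Reduced: x = -\frac{5}{9}, 2F1, upper = {-\frac{6}{5}, \frac{5}{2}}, lower = {-\frac{4}{3}}, C = \frac{5}{8}. Verdict: none. A 2F1 with upper {-\frac{6}{5}, \frac{5}{2}} fits none of I1-I6 at x = -\frac{5}{9}; the sum runs forever.

The tell: with t_0 = \frac{5}{8}, the two k-th powers (C = 5/8) combine into one argument.
Step ratio: r(k) = -\frac{5}{9} * (k-\frac{6}{5}) (k+\frac{5}{2}) / [(k-\frac{4}{3}) (k+1)] ; factor over Q: parameters, x = -\frac{5}{9}, and C = \frac{5}{8}.


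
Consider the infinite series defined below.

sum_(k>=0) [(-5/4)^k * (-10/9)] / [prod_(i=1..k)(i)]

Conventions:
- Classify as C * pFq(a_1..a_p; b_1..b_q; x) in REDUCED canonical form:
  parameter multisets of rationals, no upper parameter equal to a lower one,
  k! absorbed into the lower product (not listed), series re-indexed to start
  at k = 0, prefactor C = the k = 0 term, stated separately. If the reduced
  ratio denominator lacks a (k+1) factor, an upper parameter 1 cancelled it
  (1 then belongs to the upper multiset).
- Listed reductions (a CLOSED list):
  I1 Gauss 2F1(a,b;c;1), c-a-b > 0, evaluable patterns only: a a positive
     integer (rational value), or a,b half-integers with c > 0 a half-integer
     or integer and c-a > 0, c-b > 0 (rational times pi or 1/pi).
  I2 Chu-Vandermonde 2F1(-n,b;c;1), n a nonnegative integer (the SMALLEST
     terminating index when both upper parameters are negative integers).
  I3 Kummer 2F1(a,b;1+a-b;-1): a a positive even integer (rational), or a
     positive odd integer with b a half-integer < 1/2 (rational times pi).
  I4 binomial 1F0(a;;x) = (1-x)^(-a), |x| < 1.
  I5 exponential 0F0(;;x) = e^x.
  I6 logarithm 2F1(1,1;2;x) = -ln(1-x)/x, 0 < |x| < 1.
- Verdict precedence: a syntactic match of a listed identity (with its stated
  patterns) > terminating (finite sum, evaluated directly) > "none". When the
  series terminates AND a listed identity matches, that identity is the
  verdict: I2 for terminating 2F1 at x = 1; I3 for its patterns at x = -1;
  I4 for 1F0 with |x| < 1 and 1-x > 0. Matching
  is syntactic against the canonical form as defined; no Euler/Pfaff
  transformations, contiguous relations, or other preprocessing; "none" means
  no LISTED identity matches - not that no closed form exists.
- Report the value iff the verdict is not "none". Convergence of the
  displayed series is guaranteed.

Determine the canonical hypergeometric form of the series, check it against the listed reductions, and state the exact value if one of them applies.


Prefactor -10/9, argument -5/4: 0F0 with upper {-} over lower {-}. Verdict at x = -5/4: the I5 exponential reduction matches (the 0F0 exponential series at x = -5/4). Exact value: (-10/9) * e^(-5/4).

Structural cue: x = (-5/4) and the product of the first k integers (C = -10/9) is k!.
Ratio: r(k) = (-5/4) * 1 / [(k+1)] - rational; roots negated = parameters, x = (-5/4), C = -10/9.


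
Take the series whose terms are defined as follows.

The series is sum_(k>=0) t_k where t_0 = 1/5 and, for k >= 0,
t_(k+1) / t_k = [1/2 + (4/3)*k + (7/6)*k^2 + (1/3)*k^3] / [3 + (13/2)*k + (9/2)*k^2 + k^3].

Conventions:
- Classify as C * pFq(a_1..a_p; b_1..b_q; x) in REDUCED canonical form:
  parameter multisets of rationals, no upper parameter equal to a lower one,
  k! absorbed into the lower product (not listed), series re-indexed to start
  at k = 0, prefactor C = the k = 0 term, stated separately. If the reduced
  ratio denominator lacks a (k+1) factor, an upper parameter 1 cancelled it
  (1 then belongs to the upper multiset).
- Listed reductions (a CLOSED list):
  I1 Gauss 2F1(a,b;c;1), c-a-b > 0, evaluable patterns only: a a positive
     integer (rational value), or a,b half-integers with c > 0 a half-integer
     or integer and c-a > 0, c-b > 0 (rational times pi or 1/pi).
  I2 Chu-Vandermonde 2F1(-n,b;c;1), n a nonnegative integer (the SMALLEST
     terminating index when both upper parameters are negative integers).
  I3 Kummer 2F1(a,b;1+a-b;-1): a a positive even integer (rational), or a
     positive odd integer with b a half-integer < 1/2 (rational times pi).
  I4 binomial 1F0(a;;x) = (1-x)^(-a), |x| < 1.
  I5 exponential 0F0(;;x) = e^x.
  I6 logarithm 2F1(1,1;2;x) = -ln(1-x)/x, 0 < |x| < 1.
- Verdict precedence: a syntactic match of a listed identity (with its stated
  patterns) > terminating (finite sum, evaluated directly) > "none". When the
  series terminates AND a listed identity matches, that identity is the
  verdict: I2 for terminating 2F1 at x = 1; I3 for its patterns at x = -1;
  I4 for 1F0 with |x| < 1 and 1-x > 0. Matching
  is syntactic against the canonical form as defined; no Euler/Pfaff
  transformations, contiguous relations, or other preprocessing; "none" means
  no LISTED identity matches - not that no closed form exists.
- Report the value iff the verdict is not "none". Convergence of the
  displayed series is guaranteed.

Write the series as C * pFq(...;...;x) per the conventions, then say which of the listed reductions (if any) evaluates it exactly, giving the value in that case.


Canonical form: C = 1/5 times 2F1 with upper {1, 1}, lower {2}, x = 1/3. Verdict: logarithm (I6) fires (the logarithm: parameters (1,1;2), x = 1/3). Its exact value is (-3/5) * ln(2/3).

Structural cue: x = (1/3) and cancel k + 3/2 from the displayed ratio first; then C = 1/5, x = 1/3.
Step ratio: r(k) = (1/3) * (k+1) (k+1) / [(k+2) (k+1)] - rational in k, leading ratio (1/3); with t_0 = 1/5, classification follows.


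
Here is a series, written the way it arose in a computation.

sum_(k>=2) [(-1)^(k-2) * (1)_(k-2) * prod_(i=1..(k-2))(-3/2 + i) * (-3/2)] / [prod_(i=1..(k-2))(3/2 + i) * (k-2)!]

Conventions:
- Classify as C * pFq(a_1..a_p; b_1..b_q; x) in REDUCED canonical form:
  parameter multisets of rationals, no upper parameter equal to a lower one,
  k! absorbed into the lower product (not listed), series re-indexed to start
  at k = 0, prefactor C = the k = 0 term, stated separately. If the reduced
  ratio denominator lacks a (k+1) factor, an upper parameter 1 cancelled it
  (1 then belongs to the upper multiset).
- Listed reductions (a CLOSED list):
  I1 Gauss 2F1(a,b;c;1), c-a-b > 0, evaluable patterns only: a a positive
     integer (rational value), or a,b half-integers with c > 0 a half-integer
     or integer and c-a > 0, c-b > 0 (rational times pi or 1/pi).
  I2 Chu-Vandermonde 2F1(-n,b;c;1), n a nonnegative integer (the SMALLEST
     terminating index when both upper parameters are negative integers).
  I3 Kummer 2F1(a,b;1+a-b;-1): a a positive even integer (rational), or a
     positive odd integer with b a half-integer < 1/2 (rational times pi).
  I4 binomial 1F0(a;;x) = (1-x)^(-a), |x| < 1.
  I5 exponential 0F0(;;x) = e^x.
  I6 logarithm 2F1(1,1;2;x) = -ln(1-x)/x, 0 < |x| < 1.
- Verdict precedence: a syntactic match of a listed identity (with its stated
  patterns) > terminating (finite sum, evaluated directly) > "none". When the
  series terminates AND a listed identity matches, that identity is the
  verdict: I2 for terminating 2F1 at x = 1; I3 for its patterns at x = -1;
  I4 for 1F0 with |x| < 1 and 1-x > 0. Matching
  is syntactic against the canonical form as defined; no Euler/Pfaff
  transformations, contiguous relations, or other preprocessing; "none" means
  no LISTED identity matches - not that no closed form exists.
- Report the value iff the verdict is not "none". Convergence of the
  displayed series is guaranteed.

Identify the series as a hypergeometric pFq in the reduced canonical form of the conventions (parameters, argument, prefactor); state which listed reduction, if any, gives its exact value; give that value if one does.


This is -3/2 * 2F1(-1/2, 1; 5/2; -1) in reduced canonical form. Verdict at x = -1: Kummer's theorem (I3) matches (x = -1; c = 5/2 equals 1+a-b for upper {-1/2, 1}: listed pattern). Value: (-9/16) * pi.

First insight: from the first term -3/2: the running product (C = -3/2, x = -1) telescopes to a rising factorial.
Ratio: r(k) = (-1) * (k-1/2) (k+1) / [(k+5/2) (k+1)] ; factor over Q: parameters, x = (-1), and C = -3/2.


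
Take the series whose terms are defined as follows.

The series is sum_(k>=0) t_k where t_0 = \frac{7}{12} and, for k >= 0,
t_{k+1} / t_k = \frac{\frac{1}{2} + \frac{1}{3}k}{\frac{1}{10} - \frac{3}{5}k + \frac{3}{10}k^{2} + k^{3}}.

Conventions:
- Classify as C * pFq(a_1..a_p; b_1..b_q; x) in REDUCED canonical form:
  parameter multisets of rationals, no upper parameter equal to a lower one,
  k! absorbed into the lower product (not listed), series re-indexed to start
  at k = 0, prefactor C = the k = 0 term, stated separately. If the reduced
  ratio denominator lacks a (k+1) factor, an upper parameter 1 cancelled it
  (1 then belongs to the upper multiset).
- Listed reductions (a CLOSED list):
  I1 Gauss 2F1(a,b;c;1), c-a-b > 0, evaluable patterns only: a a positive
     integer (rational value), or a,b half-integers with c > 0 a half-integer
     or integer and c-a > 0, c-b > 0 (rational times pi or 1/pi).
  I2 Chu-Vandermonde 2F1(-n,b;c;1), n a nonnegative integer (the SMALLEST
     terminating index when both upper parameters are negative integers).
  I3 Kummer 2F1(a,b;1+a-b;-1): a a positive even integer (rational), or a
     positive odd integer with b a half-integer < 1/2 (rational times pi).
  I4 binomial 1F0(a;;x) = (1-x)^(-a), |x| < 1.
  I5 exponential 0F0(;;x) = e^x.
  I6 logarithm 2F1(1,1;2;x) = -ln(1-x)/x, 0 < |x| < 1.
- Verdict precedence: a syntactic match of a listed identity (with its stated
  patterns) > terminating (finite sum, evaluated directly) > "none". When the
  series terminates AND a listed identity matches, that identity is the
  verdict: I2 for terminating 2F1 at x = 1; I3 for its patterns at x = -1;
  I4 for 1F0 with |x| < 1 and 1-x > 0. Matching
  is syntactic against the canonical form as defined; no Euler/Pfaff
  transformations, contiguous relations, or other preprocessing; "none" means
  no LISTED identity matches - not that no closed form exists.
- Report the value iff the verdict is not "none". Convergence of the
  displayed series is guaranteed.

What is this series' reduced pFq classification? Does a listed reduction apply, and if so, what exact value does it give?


Reduced: x = \frac{1}{3}, 1F2, upper = {\frac{3}{2}}, lower = {-\frac{1}{2}, -\frac{1}{5}}, C = \frac{7}{12}. Verdict: none. A 1F2 with upper {\frac{3}{2}} fits none of I1-I6 at x = \frac{1}{3}; the sum runs forever.

The tell: with t_0 = \frac{7}{12}, factor the ratio over Q (prefactor 7/12): negated roots = parameters.
Term ratio: r(k) = \frac{1}{3} * (k+\frac{3}{2}) / [(k-\frac{1}{2}) (k-\frac{1}{5}) (k+1)] ; factor over Q: parameters, x = \frac{1}{3}, and C = \frac{7}{12}.


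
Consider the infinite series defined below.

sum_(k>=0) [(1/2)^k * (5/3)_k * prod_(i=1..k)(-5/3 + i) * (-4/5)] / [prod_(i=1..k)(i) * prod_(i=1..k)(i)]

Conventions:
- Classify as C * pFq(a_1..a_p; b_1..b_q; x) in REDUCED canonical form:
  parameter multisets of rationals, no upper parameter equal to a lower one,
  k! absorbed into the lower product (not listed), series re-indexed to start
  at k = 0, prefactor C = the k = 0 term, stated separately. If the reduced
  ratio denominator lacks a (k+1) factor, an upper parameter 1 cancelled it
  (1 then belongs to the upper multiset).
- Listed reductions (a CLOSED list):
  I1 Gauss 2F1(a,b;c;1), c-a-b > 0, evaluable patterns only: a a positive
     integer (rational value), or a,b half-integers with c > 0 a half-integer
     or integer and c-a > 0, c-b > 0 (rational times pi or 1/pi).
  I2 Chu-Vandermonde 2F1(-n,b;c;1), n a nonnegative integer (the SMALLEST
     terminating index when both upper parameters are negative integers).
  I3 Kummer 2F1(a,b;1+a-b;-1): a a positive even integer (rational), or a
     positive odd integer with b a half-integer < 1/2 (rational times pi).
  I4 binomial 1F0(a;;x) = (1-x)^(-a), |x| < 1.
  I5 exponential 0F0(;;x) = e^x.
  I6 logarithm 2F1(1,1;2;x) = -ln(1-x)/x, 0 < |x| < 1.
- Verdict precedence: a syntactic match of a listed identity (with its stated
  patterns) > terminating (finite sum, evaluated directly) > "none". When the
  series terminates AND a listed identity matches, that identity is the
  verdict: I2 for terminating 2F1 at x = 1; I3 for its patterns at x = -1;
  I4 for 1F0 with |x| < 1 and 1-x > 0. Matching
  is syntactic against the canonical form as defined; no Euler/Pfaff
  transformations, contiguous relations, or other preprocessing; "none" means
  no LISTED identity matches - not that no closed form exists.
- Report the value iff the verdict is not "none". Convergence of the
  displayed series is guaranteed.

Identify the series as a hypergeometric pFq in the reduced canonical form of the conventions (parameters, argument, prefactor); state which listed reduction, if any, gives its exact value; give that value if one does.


Reduced: x = 1/2, 2F1, upper = {-2/3, 5/3}, lower = {1}, C = -4/5. Verdict: none here - no I1-I6 shape fits x = 1/2 with lower {1}.

First insight: x = (1/2) and the lower running product (C = -4/5) is a rising factorial.
Adjacent-term ratio: r(k) = (1/2) * (k-2/3) (k+5/3) / [(k+1) (k+1)] - rational in k. x = (1/2); t_0 = -4/5; negate the roots.


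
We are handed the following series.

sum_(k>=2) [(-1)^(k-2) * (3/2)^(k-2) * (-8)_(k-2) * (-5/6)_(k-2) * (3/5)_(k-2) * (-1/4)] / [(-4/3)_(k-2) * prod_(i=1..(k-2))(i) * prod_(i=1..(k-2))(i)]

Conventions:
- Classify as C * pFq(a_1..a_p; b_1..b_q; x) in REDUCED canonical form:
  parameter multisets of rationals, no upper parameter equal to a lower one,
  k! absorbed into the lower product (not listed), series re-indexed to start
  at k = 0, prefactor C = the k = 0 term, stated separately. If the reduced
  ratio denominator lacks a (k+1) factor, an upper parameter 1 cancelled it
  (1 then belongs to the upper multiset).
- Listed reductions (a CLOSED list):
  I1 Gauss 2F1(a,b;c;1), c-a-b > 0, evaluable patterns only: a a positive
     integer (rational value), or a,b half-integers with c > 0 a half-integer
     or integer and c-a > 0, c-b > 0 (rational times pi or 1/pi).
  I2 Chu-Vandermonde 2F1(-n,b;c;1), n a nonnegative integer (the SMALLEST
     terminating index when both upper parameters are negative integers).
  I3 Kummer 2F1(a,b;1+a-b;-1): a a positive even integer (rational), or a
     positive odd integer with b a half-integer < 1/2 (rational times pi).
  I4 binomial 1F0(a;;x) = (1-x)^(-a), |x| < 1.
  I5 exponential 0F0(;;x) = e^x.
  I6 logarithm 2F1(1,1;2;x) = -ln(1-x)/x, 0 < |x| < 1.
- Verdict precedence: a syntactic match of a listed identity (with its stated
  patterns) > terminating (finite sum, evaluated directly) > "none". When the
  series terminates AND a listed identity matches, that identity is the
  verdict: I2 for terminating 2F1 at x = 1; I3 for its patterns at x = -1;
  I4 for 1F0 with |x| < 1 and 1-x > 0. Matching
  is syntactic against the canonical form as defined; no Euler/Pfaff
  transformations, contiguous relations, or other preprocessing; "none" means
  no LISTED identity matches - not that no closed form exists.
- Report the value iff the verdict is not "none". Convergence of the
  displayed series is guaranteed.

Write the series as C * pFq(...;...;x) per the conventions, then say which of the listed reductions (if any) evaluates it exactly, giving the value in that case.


Classification (C = -1/4): 3F2 with upper {-8, -5/6, 3/5}, lower {-4/3, 1}, argument x = -3/2. Verdict: terminating - upper -8 stops the sum at k = 8; the 9 terms are added exactly. Hence: 50961965680597271/490209280000000.

Key observation: with t_0 = -1/4, the (-1)^k factor (prefactor -1/4) folds into the argument's sign.
Adjacent-term ratio: r(k) = (-3/2) * (k-8) (k-5/6) (k+3/5) / [(k-4/3) (k+1) (k+1)] - poly over poly, x = (-3/2) from leading terms; C = -1/4 at k = 0.


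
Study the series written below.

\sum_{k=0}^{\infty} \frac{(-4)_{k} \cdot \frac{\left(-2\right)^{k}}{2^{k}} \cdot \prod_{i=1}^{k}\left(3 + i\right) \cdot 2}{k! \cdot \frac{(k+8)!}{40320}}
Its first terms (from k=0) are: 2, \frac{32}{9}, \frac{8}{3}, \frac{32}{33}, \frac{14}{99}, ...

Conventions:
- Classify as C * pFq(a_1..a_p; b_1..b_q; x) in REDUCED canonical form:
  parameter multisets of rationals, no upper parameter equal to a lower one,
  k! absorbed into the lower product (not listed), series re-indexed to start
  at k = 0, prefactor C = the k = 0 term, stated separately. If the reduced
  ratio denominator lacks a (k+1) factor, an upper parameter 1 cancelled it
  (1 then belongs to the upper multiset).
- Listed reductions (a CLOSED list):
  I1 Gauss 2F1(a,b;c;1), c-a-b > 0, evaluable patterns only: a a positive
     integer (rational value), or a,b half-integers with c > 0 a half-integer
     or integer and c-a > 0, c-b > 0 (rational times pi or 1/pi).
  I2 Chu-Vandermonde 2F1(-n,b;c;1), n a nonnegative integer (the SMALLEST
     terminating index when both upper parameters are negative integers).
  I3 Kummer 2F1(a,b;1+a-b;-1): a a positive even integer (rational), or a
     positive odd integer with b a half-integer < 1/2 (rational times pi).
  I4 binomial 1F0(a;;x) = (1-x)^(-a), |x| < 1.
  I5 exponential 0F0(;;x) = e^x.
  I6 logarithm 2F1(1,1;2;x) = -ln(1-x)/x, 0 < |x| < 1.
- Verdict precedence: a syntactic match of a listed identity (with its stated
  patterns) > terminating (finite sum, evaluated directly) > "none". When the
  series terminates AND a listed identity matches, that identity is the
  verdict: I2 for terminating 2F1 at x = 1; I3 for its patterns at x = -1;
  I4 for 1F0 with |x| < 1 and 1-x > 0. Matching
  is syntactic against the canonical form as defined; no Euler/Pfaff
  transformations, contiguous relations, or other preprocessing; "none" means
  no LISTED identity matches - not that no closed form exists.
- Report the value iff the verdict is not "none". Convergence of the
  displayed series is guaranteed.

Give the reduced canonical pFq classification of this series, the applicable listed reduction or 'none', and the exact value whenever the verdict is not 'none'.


Canonical form: C = 2 times 2F1 with upper {-4, 4}, lower {9}, x = -1. Verdict: this is Kummer (I3) (x = -1; c = 9 equals 1+a-b for upper {-4, 4}: listed pattern). Its exact value is \frac{28}{3}.

Structural cue: t_0 = 2 here, and the two k-th powers (prefactor 2) combine into one argument.
Consecutive-term ratio: r(k) = -1 * (k-4) (k+4) / [(k+9) (k+1)] - rational in k. x = -1; t_0 = 2; negate the roots.


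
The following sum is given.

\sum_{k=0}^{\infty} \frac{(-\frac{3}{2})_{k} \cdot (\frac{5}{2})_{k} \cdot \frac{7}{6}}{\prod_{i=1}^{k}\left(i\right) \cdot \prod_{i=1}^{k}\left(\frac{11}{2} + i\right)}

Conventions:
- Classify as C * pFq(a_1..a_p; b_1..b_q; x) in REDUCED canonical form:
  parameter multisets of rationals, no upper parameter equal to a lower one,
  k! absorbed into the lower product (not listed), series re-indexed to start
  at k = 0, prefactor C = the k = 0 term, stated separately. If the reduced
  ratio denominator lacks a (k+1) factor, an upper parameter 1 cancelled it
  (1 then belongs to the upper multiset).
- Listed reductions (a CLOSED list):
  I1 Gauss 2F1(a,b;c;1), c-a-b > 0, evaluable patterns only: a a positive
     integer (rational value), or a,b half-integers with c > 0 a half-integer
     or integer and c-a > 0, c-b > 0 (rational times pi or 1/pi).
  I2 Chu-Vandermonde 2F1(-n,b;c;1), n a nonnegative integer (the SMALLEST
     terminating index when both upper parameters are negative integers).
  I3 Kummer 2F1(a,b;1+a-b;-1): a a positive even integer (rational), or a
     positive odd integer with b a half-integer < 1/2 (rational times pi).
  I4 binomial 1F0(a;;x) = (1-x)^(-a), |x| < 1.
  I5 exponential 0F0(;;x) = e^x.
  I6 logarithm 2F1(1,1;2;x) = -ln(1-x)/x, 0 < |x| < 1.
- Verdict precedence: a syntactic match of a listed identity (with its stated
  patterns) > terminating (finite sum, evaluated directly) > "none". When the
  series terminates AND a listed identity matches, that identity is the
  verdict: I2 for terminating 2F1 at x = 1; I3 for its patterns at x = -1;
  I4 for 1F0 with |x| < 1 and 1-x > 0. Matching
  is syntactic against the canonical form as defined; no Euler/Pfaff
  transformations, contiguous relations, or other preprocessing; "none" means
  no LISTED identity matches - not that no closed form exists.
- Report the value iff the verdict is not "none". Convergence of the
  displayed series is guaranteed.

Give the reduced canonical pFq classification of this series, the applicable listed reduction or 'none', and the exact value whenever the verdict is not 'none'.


The series (x = 1) is 2F1: upper {-\frac{3}{2}, \frac{5}{2}}, lower {\frac{13}{2}}, prefactor \frac{7}{6}. Verdict: the half-integer Gauss pattern (I1) fires (x = 1; upper {-\frac{3}{2}, \frac{5}{2}} half-integers, c = \frac{13}{2} in the evaluable pattern). Exact value: \frac{24255}{131072} \cdot \pi.

Key step: t_0 being \frac{7}{6}, the product of the first k integers (C = 7/6, x = 1) is k!.
Ratio: r(k) = 1 * (k-\frac{3}{2}) (k+\frac{5}{2}) / [(k+\frac{13}{2}) (k+1)] - rational in k. x = 1; t_0 = \frac{7}{6}; negate the roots.


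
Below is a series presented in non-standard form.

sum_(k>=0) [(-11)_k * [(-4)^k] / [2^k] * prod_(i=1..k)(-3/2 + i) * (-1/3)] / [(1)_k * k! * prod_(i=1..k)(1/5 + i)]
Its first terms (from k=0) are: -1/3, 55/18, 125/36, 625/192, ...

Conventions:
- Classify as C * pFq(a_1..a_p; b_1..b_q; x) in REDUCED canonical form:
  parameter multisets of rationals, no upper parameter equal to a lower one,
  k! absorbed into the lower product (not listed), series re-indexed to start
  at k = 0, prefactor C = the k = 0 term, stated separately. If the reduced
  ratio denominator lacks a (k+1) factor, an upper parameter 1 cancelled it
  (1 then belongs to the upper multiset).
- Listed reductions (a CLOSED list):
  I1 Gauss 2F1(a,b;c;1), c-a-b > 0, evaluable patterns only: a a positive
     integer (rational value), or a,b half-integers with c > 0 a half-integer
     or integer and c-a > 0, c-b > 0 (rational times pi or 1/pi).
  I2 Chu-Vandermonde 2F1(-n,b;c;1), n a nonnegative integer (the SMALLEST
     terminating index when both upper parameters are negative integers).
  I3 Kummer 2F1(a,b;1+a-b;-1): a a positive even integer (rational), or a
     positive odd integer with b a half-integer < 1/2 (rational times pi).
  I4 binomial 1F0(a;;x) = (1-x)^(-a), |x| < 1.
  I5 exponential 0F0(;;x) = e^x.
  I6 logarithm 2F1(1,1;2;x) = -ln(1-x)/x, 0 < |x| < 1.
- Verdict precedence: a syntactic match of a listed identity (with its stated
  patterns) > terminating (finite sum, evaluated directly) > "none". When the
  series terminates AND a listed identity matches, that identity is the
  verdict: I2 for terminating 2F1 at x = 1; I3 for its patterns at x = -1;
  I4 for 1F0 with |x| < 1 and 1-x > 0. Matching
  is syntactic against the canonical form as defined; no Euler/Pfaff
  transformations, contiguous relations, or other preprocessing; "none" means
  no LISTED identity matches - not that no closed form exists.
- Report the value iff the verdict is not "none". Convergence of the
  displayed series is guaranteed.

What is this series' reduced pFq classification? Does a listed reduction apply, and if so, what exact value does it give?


Canonical form: C = -1/3 times 2F2 with upper {-11, -1/2}, lower {1, 6/5}, x = -2. Verdict: terminating - no listed pattern fits, but -11 in the upper list cuts the series at k = 11; direct evaluation. Hence: 83904119593846709/6807773682597888.

The tell: t_0 = -1/3 here, and the running product (C = -1/3) telescopes to a rising factorial.
Consecutive-term ratio: r(k) = (-2) * (k-11) (k-1/2) / [(k+1) (k+6/5) (k+1)] ; factor over Q: parameters, x = (-2), and C = -1/3.


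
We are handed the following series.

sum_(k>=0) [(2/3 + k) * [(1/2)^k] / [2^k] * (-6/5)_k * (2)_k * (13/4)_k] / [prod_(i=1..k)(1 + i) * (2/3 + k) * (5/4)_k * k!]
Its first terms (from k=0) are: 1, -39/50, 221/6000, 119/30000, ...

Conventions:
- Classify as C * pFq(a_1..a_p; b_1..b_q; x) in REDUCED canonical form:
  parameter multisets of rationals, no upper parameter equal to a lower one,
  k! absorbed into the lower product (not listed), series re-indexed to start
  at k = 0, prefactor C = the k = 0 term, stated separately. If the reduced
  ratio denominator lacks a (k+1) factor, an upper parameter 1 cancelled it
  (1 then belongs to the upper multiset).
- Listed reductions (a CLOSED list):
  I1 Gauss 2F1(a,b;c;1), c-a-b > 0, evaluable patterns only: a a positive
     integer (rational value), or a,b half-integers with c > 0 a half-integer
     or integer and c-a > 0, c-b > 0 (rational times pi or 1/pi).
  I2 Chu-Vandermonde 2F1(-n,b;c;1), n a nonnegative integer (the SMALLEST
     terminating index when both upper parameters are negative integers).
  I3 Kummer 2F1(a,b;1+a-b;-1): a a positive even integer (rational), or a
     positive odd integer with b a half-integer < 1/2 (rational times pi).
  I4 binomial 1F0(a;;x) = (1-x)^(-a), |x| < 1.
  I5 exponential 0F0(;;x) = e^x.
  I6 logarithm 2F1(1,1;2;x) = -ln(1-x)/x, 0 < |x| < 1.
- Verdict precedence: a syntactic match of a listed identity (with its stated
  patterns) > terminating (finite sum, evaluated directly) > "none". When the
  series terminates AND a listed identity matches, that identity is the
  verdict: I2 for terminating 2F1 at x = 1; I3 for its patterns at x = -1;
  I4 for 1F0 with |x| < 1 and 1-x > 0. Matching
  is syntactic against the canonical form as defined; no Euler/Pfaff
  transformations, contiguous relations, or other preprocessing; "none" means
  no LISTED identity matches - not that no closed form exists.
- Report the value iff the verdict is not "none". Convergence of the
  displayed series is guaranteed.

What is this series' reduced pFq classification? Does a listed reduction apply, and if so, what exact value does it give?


At argument 1/4: a 2F1 with upper {-6/5, 13/4}, lower {5/4}, scaled by C = 1. Verdict: none. A 2F1 with upper {-6/5, 13/4} fits none of I1-I6 at x = 1/4; the sum runs forever.

Structural cue: t_0 being 1, the two k-th powers (C = 1) combine into one argument.
Consecutive-term ratio: r(k) = (1/4) * (k-6/5) (k+13/4) / [(k+5/4) (k+1)] - rational in k, leading ratio (1/4); with t_0 = 1, classification follows.


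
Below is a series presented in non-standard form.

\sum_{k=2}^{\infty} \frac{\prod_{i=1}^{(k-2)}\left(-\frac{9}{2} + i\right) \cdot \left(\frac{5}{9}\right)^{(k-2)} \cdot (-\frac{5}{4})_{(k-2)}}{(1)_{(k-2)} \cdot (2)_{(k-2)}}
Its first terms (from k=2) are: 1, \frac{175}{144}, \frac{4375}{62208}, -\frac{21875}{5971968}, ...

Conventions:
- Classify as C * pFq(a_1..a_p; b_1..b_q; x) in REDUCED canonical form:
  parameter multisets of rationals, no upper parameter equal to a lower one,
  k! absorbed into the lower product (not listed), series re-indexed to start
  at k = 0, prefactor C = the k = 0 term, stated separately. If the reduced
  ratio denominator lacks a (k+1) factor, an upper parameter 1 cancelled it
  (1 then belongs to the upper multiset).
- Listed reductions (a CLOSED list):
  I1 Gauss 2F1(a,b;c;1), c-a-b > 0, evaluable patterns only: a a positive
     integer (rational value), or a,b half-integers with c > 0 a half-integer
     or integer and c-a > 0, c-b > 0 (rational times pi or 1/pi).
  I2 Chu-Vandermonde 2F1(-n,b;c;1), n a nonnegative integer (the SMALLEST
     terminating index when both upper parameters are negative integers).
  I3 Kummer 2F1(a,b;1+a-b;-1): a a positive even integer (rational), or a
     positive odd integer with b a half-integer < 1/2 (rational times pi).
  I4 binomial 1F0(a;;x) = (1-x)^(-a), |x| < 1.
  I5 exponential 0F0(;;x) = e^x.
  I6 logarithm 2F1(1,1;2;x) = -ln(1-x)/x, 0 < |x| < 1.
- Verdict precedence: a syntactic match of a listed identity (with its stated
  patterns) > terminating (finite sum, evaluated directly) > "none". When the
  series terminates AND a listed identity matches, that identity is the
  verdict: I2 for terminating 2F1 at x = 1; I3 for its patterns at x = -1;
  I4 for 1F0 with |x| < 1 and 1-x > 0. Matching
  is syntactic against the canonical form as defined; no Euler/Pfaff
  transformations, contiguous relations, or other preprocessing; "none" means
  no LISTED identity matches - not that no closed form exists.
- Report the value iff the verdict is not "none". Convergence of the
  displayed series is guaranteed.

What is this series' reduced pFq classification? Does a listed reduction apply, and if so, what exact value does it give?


First insight: t_0 being 1, (1)_k (C = 1) is k! itself.
Consecutive-term ratio: r(k) = \frac{5}{9} * (k-\frac{7}{2}) (k-\frac{5}{4}) / [(k+2) (k+1)] - rational; roots negated = parameters, x = \frac{5}{9}, C = 1.

With C = 1: the canonical form is 2F1(-\frac{7}{2}, -\frac{5}{4}; 2; \frac{5}{9}). Verdict: none here - no I1-I6 shape fits x = \frac{5}{9} with lower {2}.


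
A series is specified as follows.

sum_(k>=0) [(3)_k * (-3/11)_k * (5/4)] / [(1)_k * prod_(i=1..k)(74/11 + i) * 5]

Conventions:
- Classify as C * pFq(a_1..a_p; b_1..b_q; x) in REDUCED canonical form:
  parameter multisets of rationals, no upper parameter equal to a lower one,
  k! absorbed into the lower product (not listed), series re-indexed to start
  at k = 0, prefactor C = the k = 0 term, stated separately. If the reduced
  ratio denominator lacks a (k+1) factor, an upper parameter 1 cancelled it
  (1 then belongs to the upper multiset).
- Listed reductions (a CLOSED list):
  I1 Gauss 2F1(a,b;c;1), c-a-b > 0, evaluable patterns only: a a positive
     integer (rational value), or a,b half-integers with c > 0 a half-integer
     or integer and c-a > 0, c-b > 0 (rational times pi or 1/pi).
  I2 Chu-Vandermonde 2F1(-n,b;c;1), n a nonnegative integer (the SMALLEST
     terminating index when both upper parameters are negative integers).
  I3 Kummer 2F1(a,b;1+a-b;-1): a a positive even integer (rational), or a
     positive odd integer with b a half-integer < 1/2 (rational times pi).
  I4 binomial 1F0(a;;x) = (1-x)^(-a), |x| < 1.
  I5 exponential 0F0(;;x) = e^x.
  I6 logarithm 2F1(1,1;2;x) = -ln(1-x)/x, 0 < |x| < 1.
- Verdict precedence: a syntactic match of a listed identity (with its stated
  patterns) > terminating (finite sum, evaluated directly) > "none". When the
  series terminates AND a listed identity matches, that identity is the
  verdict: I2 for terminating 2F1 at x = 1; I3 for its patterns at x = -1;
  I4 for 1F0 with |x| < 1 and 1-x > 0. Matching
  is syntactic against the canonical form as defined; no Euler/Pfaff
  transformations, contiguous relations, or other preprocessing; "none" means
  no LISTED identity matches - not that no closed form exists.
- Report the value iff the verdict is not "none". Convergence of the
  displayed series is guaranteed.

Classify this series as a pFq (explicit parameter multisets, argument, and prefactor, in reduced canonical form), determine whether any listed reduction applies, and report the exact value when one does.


The tell: t_0 = 1/4 here, and (1)_k (C = 1/4, x = 1) is k! itself.
Ratio: r(k) = 1 * (k-3/11) (k+3) / [(k+85/11) (k+1)] - rational in k, leading ratio 1; with t_0 = 1/4, classification follows.

At argument 1: a 2F1 with upper {-3/11, 3}, lower {85/11}, scaled by C = 1/4. Verdict: Gauss's theorem (I1) applies (x = 1: the Gamma ratio telescopes since c-a-b = 5 > 0 and a = 3 in Z>0). Its exact value is 1443/6655.
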